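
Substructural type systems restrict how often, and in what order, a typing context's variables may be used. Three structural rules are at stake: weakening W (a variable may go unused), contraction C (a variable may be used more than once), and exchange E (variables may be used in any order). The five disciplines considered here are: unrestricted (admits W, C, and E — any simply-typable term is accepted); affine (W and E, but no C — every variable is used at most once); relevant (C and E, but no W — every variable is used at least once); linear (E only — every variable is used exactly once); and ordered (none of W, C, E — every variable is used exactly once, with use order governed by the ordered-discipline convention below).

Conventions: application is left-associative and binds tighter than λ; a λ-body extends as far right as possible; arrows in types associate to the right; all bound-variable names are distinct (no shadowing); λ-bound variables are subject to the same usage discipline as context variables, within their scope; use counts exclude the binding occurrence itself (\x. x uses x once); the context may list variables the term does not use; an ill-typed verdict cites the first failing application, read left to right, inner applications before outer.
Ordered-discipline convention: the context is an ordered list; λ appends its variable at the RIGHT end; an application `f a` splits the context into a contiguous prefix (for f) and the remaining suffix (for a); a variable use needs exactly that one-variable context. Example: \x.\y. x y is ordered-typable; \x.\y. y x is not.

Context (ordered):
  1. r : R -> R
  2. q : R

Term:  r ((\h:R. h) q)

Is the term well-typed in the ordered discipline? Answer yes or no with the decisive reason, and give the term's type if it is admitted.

yes — one use each (r, q, h); ordered split holds; term : R
usage: r=1, q=1, h (λ-bound)=1
uses in reading order: r, h, q
typing: well-typed — term : R
across the five disciplines: ordered ✓ · linear ✓ · affine ✓ · relevant ✓ · unrestricted ✓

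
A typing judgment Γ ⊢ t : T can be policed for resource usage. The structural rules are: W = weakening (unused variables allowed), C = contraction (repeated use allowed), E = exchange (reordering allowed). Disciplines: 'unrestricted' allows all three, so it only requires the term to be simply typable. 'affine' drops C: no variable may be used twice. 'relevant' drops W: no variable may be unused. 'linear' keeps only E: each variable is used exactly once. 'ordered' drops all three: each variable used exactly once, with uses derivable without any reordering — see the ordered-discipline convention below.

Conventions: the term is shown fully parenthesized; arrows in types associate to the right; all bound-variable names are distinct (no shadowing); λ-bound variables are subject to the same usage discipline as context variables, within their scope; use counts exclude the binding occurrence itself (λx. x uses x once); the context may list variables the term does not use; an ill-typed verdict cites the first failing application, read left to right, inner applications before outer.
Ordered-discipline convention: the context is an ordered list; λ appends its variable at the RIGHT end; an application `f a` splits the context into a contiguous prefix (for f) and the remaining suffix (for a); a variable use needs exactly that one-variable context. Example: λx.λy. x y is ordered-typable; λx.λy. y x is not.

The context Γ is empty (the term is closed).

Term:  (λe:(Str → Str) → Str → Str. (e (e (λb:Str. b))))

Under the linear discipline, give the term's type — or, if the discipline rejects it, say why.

not well-typed under linear — repeated use of e ×2
usage: e (λ-bound) ×2, b (λ-bound) ×1
left-to-right use order: e, e, b
typing: well-typed at ((Str → Str) → Str → Str) → Str → Str
across the five disciplines: ordered ✗ | linear ✗ | affine ✗ | relevant ✓ | unrestricted ✓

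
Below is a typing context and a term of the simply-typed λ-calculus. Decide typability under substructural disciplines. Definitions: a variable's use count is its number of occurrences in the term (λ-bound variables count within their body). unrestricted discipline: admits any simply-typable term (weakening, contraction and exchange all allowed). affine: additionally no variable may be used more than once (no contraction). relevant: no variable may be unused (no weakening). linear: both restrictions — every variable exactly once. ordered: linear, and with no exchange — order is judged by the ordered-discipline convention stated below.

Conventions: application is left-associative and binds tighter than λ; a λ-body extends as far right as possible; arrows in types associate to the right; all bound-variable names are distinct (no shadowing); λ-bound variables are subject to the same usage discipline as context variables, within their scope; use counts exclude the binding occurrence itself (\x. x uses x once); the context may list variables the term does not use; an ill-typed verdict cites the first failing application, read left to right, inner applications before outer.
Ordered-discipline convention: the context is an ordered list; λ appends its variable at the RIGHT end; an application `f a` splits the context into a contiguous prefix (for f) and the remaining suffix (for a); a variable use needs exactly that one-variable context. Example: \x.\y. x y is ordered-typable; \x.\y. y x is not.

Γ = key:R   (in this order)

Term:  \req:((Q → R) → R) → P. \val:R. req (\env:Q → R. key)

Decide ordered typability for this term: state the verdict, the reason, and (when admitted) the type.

no — needs weakening: val, env unused
use counts: key ×1, req (λ-bound) ×1, val (λ-bound) ×0, env (λ-bound) ×0
left-to-right use order: req, key
typing: the term checks, with type (((Q → R) → R) → P) → R → P
across the five disciplines: ordered ✗, linear ✗, affine ✓, relevant ✗, unrestricted ✓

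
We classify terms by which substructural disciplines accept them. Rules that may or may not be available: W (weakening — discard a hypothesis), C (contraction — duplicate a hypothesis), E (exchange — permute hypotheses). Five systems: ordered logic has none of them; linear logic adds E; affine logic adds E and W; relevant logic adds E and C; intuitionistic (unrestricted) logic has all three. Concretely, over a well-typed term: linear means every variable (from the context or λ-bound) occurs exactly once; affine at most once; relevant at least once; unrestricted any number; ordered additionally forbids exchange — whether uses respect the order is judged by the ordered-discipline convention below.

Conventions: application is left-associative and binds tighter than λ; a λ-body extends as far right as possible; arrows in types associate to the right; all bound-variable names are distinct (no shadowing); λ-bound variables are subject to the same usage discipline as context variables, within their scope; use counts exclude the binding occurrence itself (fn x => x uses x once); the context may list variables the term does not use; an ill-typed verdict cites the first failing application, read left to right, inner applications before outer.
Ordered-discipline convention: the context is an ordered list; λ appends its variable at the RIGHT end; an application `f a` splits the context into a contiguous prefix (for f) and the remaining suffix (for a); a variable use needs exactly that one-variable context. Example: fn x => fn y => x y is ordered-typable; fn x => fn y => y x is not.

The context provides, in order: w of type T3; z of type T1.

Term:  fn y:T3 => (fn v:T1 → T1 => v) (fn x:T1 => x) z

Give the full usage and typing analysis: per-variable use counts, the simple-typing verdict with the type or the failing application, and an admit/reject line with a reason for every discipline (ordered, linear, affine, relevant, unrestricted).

variable uses: w ×0, z ×1, y (bound) ×0, v (bound) ×1, x (bound) ×1
uses in reading order: v, x, z
typing: well-typed — term : T3 → T1
ordered: ✗, needs weakening: w, y unused
linear: ✗, needs weakening: w, y unused
affine: ✓, no duplicate uses among w, z, y, v, x
relevant: ✗, needs weakening: w, y unused
unrestricted: ✓, typability at T3 → T1 is all that's needed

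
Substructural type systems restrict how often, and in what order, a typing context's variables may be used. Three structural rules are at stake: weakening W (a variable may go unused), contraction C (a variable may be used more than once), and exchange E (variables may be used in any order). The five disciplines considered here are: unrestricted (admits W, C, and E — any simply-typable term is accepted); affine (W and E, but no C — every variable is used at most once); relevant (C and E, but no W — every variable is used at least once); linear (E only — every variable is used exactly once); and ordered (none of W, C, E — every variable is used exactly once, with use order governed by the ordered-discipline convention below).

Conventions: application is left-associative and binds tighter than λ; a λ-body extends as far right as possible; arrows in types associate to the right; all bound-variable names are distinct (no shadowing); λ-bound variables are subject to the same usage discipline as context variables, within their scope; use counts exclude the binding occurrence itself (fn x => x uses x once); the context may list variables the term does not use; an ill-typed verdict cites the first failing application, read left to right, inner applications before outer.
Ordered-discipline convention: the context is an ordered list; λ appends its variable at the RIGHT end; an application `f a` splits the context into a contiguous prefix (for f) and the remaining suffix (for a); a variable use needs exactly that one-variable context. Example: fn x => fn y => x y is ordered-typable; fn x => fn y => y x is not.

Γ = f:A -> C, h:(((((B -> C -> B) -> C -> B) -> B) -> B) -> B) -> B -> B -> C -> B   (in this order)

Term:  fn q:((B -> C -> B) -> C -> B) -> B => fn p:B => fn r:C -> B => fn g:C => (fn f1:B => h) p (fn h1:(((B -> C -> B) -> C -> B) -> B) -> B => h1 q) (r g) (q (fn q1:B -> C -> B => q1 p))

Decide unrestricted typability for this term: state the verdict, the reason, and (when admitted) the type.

yes — simply typable at (((B -> C -> B) -> C -> B) -> B) -> B -> (C -> B) -> C -> C -> B; W, C, E all held; term : (((B -> C -> B) -> C -> B) -> B) -> B -> (C -> B) -> C -> C -> B
variable uses: f: 0×; h: 1×; q [bound]: 2×; p [bound]: 2×; r [bound]: 1×; g [bound]: 1×; f1 [bound]: 0×; h1 [bound]: 1×; q1 [bound]: 1×
order of uses: h, p, h1, q, r, g, q, q1, p
typing: the term checks, with type (((B -> C -> B) -> C -> B) -> B) -> B -> (C -> B) -> C -> C -> B
across the five disciplines: ordered ✗ · linear ✗ · affine ✗ · relevant ✗ · unrestricted ✓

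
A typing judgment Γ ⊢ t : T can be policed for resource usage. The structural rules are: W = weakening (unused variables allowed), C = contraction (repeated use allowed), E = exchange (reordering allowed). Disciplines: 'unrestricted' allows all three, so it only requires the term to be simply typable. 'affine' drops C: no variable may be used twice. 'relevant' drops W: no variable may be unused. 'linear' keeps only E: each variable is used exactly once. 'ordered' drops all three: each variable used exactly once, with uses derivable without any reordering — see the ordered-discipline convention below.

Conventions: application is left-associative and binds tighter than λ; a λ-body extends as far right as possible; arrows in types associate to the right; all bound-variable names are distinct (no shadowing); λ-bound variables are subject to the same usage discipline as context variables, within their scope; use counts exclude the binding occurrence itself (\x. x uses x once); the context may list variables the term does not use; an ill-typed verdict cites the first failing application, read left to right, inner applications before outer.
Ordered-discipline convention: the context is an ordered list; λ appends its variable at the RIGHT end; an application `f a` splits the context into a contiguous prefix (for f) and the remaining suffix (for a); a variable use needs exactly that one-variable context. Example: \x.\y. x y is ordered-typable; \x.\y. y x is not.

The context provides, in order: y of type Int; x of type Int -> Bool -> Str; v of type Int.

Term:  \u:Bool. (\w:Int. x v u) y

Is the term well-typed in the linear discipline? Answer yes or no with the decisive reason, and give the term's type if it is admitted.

no — w left unused
counts: y ×1, x ×1, v ×1, u (λ-bound) ×1, w (λ-bound) ×0
order of uses: x, v, u, y
typing: well-typed at Bool -> Str
across the five disciplines: ordered ✗, linear ✗, affine ✓, relevant ✗, unrestricted ✓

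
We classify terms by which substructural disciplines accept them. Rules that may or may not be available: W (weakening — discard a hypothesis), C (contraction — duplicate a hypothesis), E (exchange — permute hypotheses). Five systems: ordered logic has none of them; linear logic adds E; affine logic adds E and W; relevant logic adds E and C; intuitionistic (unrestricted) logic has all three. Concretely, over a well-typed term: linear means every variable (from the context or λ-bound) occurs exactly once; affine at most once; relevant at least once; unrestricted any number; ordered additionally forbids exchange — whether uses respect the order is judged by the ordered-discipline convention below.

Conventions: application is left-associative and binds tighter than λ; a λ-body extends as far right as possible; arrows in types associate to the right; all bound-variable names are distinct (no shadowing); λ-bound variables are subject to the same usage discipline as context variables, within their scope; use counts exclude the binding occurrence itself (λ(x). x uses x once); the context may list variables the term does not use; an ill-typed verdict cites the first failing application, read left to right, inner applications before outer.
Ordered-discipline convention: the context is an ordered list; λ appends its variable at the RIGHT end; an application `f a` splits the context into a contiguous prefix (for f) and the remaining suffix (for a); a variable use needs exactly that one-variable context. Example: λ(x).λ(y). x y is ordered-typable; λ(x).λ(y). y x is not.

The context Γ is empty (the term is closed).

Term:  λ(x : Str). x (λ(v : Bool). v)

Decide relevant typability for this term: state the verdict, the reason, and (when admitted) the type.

no — the type mismatch rejects it
counts: x (bound) ×1, v (bound) ×1
uses in reading order: x, v
typing: ill-typed: non-function type Str applied to an argument
per-discipline verdicts: ordered ✗, linear ✗, affine ✗, relevant ✗, unrestricted ✗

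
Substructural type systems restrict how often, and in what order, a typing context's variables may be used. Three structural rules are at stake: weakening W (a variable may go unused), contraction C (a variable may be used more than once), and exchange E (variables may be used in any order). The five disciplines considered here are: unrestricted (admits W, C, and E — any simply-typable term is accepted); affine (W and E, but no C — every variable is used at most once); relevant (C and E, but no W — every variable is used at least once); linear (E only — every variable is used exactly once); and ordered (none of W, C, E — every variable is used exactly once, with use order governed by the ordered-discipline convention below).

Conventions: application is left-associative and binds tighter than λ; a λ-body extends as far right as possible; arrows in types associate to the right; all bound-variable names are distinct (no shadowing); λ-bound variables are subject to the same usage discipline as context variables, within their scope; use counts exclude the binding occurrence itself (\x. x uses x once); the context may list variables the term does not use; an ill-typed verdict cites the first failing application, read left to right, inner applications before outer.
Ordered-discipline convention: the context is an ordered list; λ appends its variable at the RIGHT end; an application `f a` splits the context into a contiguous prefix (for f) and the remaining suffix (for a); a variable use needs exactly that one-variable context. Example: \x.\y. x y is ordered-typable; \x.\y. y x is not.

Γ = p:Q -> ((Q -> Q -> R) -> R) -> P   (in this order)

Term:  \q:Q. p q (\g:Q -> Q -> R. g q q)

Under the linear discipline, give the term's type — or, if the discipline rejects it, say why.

not well-typed under linear — uses contraction: q ×3
use counts: p: 1; q (bound): 3; g (bound): 1
uses in reading order: p, q, g, q, q
typing: ✓ — Q -> P
all disciplines: ordered ✗; linear ✗; affine ✗; relevant ✓; unrestricted ✓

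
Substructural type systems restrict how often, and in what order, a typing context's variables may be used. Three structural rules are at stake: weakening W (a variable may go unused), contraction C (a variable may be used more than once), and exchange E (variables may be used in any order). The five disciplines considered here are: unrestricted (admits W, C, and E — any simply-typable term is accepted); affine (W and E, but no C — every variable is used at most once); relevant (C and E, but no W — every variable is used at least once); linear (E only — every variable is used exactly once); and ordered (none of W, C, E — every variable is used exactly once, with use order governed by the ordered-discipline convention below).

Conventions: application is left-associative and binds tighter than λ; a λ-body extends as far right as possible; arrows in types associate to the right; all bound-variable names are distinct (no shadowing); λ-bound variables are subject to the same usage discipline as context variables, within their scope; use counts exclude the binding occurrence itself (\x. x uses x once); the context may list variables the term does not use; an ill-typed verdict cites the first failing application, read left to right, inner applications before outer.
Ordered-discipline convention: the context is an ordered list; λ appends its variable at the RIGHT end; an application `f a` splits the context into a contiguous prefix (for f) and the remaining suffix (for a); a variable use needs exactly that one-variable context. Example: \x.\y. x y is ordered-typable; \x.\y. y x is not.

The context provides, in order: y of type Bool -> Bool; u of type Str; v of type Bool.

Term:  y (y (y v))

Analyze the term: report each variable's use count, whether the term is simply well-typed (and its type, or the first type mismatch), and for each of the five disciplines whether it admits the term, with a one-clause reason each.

counts: y: 3, u: 0, v: 1
order of uses: y, y, y, v
typing: ✓ — Bool
ordered ✗ (y ×3 used more than once (contraction); unused: u — weakening required)
linear ✗ (y ×3 used more than once (contraction); unused: u — weakening required)
affine ✗ (y ×3 used more than once (contraction))
relevant ✗ (unused: u — weakening required)
unrestricted ✓ (simply typable at Bool; W, C, E all held)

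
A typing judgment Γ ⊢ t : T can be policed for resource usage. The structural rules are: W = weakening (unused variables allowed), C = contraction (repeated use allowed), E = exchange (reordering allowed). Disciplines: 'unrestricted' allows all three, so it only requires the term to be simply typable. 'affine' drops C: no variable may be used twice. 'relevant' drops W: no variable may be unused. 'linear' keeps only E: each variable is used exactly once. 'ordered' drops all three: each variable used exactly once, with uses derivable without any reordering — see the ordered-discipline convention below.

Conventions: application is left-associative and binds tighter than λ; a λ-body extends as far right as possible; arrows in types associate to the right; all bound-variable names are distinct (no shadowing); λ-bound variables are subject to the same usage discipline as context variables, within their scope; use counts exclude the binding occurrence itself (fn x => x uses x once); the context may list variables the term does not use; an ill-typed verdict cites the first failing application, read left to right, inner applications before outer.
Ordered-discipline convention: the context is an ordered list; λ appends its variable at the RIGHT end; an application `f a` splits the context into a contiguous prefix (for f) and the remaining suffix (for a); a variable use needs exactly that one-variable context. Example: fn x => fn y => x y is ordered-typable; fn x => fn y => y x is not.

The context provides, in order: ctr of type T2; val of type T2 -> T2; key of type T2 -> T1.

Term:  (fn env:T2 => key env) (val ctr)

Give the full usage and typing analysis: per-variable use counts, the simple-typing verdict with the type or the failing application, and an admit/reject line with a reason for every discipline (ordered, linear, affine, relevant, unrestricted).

variable uses: ctr ×1; val ×1; key ×1; env (bound) ×1
order of uses: key, env, val, ctr
typing: well-typed — term : T1
ordered: ✗, no contiguous prefix/suffix split fits key, env, val, ctr
linear: ✓, ctr, val, key, env: one use apiece
affine: ✓, ctr, val, key, env: no repeats, contraction unneeded
relevant: ✓, at least one use each (ctr, val, key, env)
unrestricted: ✓, well-typed at T1; no restrictions here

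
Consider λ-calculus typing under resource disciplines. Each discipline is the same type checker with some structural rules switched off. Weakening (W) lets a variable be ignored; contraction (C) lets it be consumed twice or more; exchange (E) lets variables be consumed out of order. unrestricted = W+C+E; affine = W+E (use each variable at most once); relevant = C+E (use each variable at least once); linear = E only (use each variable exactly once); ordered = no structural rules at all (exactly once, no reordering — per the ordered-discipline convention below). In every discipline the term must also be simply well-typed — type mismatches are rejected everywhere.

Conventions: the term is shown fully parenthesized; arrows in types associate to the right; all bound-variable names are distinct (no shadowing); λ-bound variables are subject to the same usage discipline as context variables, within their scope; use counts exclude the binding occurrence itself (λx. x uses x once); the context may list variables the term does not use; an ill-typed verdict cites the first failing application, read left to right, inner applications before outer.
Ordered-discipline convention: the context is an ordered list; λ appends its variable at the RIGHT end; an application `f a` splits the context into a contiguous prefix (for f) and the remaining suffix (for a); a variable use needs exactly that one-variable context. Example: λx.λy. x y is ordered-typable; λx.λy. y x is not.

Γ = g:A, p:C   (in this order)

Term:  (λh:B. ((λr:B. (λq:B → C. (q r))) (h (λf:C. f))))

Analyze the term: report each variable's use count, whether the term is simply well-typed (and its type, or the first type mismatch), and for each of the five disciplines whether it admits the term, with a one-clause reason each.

variable uses: g: 0, p: 0, h [bound]: 1, r [bound]: 1, q [bound]: 1, f [bound]: 1
order of uses: q, r, h, f
typing: ill-typed: can't apply a value of type B
ordered: ✗, not simply typable
linear: ✗, fails simple typing
affine: ✗, a type mismatch blocks all five
relevant: ✗, the type mismatch rejects it
unrestricted: ✗, not simply typable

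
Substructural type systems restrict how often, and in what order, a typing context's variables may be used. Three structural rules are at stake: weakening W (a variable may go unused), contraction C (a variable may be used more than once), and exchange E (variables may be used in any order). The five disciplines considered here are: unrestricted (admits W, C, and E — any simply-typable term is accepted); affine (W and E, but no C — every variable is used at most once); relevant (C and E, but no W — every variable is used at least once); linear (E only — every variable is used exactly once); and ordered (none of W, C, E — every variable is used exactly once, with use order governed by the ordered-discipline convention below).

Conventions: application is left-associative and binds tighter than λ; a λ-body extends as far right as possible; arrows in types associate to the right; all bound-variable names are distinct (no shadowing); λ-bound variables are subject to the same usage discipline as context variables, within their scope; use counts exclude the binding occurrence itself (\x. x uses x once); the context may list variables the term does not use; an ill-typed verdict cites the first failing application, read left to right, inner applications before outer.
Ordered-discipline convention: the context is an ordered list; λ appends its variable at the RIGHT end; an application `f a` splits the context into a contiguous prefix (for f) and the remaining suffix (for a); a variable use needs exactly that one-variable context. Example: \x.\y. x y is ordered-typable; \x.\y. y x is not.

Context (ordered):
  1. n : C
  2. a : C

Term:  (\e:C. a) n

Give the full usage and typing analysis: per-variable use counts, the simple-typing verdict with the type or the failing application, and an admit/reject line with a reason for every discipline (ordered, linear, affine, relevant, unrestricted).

usage: n: 1×; a: 1×; e [bound]: 0×
order of uses: a, n
typing: well-typed — term : C
ordered: ✗ — e never used (weakening)
linear: ✗ — e never used (weakening)
affine: ✓ — none of n, a, e used more than once
relevant: ✗ — e never used (weakening)
unrestricted: ✓ — well-typed at C; no restrictions here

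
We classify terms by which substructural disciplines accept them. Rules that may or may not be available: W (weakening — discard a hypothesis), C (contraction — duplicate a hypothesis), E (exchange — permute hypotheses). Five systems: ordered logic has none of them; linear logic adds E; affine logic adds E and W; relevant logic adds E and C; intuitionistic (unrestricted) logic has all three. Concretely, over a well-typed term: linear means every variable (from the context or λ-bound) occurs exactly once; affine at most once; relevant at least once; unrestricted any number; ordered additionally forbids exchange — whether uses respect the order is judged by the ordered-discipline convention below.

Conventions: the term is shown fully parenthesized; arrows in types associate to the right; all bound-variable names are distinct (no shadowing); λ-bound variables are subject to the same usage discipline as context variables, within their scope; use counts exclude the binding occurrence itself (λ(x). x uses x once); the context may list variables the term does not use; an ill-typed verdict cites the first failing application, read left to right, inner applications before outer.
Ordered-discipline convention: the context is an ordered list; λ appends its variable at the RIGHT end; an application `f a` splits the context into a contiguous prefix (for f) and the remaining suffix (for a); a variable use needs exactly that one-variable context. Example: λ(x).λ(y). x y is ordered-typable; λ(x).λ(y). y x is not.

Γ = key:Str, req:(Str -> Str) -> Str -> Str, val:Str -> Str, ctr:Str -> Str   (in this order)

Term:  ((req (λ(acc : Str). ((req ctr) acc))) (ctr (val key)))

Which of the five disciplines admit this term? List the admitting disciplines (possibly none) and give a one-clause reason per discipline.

admitted in: relevant, unrestricted
use counts: key=1, req=2, val=1, ctr=2, acc (λ-bound)=1
use order (left to right): req, req, ctr, acc, ctr, val, key
typing: ✓ — Str
ordered: ✗ — req ×2, ctr ×2 used more than once (contraction)
linear: ✗ — req ×2, ctr ×2 used more than once (contraction)
affine: ✗ — req ×2, ctr ×2 used more than once (contraction)
relevant: ✓ — every one of key, req, val, ctr, acc appears
unrestricted: ✓ — simply typable at Str; W, C, E all held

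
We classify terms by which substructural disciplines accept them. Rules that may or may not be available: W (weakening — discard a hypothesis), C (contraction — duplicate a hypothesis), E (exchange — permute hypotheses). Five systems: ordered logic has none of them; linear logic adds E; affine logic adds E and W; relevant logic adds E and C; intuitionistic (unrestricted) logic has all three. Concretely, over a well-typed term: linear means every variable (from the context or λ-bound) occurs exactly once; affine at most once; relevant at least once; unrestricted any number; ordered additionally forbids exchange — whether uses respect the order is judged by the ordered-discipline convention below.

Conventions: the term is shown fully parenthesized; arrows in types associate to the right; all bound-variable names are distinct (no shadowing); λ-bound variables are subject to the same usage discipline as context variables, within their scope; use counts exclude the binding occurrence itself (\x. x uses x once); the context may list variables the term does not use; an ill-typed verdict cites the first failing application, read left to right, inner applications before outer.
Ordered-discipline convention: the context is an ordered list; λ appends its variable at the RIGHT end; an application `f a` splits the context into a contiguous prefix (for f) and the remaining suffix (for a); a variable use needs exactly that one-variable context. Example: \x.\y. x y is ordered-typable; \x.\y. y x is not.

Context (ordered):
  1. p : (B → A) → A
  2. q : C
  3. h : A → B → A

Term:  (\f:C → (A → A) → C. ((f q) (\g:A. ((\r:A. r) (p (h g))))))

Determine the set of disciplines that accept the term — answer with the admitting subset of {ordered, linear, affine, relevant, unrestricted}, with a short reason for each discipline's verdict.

admitted by: linear, affine, relevant, unrestricted
usage: p ×1, q ×1, h ×1, f (bound) ×1, g (bound) ×1, r (bound) ×1
use order (left to right): f, q, r, p, h, g
typing: well-typed — term : (C → (A → A) → C) → C
ordered ✗ (no contiguous prefix/suffix split fits f, q, r, p, h, g)
linear ✓ (single use per variable (p, q, h, f, g, r))
affine ✓ (none of p, q, h, f, g, r used more than once)
relevant ✓ (every one of p, q, h, f, g, r appears)
unrestricted ✓ (simply typable at (C → (A → A) → C) → C; W, C, E all held)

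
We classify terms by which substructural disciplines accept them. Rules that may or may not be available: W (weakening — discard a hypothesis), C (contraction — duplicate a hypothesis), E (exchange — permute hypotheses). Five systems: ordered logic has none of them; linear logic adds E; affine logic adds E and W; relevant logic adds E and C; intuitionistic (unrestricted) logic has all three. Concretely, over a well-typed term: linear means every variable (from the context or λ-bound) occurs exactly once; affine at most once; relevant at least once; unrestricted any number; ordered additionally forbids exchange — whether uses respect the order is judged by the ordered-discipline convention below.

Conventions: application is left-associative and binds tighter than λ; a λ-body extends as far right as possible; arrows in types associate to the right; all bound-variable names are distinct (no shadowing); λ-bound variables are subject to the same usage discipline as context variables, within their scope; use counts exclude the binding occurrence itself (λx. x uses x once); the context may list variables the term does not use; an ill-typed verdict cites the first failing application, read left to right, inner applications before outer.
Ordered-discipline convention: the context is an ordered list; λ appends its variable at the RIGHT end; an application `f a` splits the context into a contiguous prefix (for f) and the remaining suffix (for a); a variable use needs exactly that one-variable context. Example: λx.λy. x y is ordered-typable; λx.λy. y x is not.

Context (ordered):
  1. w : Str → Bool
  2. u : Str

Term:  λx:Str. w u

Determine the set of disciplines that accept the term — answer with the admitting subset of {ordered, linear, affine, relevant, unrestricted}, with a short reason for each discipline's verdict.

admitting disciplines: affine, unrestricted
variable uses: w: 1; u: 1; x [bound]: 0
left-to-right use order: w, u
typing: ✓ — Str → Bool
ordered: ✗ — x left unused
linear: ✗ — x left unused
affine: ✓ — none of w, u, x used more than once
relevant: ✗ — x left unused
unrestricted: ✓ — simply typable at Str → Bool; W, C, E all held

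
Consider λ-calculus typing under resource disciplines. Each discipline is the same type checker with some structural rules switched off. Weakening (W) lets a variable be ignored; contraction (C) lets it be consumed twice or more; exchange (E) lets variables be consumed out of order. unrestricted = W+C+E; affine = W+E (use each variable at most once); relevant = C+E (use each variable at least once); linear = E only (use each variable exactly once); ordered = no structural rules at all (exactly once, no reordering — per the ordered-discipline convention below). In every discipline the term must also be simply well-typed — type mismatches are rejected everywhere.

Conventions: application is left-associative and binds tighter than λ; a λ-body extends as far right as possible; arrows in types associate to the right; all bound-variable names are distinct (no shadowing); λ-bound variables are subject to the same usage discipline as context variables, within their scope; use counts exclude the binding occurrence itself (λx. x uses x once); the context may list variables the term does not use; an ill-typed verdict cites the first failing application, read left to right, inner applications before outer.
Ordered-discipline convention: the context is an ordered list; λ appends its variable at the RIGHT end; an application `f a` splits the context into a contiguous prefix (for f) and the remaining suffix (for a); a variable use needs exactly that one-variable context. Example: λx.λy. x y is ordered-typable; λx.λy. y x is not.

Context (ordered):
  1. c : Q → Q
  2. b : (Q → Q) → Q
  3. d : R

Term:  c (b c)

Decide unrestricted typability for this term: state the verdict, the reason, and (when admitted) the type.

yes — typability at Q is all that's needed; term : Q
use counts: c ×2; b ×1; d ×0
uses in reading order: c, b, c
typing: ✓ — Q
across the five disciplines: ordered ✗ · linear ✗ · affine ✗ · relevant ✗ · unrestricted ✓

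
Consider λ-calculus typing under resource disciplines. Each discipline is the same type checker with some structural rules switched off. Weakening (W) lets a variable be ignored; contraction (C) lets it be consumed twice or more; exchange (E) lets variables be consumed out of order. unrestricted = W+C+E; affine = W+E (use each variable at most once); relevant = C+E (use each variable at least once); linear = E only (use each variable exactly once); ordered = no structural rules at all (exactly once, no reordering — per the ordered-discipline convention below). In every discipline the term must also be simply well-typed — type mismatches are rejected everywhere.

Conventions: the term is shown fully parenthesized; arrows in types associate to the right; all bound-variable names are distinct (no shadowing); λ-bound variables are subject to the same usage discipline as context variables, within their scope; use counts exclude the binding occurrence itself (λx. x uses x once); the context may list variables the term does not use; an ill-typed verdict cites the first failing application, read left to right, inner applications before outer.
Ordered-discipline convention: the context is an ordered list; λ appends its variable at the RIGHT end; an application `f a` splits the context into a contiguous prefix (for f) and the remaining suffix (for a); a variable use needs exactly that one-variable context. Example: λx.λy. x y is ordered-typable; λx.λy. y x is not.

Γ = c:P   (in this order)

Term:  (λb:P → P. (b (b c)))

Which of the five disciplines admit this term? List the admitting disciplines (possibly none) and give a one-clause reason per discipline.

admitted by: relevant, unrestricted
usage: c=1; b (bound)=2
use order (left to right): b, b, c
typing: well-typed at (P → P) → P
ordered: ✗ — uses contraction: b ×2
linear: ✗ — uses contraction: b ×2
affine: ✗ — uses contraction: b ×2
relevant: ✓ — every one of c, b appears
unrestricted: ✓ — well-typed at (P → P) → P; no restrictions here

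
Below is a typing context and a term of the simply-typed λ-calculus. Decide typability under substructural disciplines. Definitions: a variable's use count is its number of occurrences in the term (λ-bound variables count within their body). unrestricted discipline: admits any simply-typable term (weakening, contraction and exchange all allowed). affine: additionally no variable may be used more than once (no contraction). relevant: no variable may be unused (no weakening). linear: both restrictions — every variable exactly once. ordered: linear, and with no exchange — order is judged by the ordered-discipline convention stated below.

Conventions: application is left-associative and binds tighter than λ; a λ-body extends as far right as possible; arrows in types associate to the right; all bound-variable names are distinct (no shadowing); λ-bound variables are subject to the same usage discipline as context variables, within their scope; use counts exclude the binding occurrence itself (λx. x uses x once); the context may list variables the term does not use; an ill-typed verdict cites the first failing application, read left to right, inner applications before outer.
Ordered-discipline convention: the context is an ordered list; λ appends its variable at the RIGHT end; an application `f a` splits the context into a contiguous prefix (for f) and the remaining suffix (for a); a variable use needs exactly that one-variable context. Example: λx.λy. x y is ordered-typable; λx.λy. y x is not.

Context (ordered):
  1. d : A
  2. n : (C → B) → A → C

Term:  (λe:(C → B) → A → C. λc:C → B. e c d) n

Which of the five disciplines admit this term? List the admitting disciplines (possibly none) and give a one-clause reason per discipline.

admitting disciplines: linear, affine, relevant, unrestricted
counts: d ×1; n ×1; e (λ-bound) ×1; c (λ-bound) ×1
use order (left to right): e, c, d, n
typing: well-typed — term : (C → B) → C
ordered ✗ (use order e, c, d, n needs exchange)
linear ✓ (d, n, e, c: one use apiece)
affine ✓ (d, n, e, c: no repeats, contraction unneeded)
relevant ✓ (at least one use each (d, n, e, c))
unrestricted ✓ (type-checks ((C → B) → C) and nothing is barred)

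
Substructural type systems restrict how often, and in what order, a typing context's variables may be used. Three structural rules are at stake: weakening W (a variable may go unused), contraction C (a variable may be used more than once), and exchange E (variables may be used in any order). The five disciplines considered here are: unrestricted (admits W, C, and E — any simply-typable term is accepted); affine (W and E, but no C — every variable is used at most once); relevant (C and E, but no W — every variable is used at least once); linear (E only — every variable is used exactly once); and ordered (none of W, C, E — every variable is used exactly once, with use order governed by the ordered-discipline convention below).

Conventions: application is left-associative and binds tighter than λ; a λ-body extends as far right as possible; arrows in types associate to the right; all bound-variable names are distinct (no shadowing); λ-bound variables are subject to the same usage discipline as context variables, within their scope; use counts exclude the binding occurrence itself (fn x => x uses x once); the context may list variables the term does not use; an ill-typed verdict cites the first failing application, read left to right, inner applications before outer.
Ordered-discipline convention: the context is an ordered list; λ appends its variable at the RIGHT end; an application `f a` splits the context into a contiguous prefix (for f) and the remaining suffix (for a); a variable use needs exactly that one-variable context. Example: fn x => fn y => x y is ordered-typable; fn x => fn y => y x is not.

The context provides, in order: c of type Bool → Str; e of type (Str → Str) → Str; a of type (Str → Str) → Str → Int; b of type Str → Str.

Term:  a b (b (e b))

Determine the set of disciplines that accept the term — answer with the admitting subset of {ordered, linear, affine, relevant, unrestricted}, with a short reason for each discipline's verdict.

admitting disciplines: unrestricted
variable uses: c=0, e=1, a=1, b=3
use order (left to right): a, b, b, e, b
typing: well-typed at Int
ordered: ✗ — uses contraction: b ×3; needs weakening: c unused
linear: ✗ — uses contraction: b ×3; needs weakening: c unused
affine: ✗ — uses contraction: b ×3
relevant: ✗ — needs weakening: c unused
unrestricted: ✓ — typability at Int is all that's needed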